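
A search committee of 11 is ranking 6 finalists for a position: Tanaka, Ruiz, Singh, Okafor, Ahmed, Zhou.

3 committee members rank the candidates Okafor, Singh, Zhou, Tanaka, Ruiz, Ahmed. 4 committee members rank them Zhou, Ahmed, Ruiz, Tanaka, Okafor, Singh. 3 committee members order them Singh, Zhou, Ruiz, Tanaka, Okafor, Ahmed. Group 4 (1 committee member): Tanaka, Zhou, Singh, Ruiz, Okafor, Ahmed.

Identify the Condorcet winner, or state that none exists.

Check each pair by majority over 11 ballots:
Tanaka vs Ruiz: Tanaka is ranked higher on 3+1 = 4 ballots, Ruiz on 7. Ruiz wins 7–4.
Tanaka vs Singh: Tanaka is ranked higher on 4+1 = 5 ballots, Singh on 6. Singh wins 6–5.
Tanaka vs Okafor: Tanaka is ranked higher on 4+3+1 = 8 ballots, Okafor on 3. Tanaka wins 8–3.
Tanaka vs Ahmed: 7 to 4, Tanaka.
Tanaka vs Zhou: Tanaka preferred on 1 ballot; Zhou wins 10–1.
Ruiz vs Singh: Ruiz is ranked higher on 4 ballots, Singh on 7. Singh wins 7–4.
Ruiz vs Okafor: 8 to 3, Ruiz.
Ruiz vs Ahmed: 7 to 4, Ruiz.
Ruiz vs Zhou: 0 for Ruiz, 11 for Zhou — Zhou by 11–0.
Singh vs Okafor: Singh is ranked higher on 3+1 = 4 ballots, Okafor on 7. Okafor wins 7–4.
Singh vs Ahmed: 3+3+1 = 7 for Singh, 4 for Ahmed — Singh by 7–4.
Singh vs Zhou: 3+3 = 6 for Singh, 5 for Zhou — Singh by 6–5.
Okafor vs Ahmed: Okafor is ranked higher on 3+3+1 = 7 ballots, Ahmed on 4. Okafor wins 7–4.
Okafor vs Zhou: Okafor preferred on 3 ballots; Zhou wins 8–3.
Ahmed vs Zhou: Ahmed is ranked higher on 0 ballots, Zhou on 11. Zhou wins 11–0.
Every candidate loses at least once (Tanaka loses to Ruiz; Ruiz loses to Singh; Singh loses to Okafor; Okafor loses to Tanaka; Ahmed loses to Tanaka; Zhou loses to Singh). The majority relation contains the cycle Tanaka > Okafor > Singh > Tanaka, so there is no Condorcet winner.

none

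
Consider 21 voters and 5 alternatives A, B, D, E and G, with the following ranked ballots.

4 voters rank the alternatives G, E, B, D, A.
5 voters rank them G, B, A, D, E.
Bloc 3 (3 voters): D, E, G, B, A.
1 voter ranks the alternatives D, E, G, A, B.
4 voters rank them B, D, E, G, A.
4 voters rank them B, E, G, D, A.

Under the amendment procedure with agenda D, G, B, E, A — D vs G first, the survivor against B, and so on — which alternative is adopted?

E

Round 1: D vs G — 8–13, G advances.
Round 2: G vs B — 13–8, G advances.
Round 3: G vs E — 9–12, E advances.
Round 4: E vs A — 16–5, E advances.
E survives the agenda.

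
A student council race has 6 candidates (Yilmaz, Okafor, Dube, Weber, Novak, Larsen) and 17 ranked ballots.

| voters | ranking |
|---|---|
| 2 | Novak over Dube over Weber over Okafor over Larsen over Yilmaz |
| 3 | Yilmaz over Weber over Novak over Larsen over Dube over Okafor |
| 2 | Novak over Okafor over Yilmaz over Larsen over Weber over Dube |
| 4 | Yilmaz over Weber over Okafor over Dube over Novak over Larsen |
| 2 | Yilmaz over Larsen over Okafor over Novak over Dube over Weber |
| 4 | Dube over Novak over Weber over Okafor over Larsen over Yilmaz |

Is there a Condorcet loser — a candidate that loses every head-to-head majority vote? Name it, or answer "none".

Larsen

Head-to-head results (17 voters):
Yilmaz vs Okafor: Yilmaz is ranked higher on 3+4+2 = 9 ballots, Okafor on 8. Yilmaz wins 9–8.
Yilmaz vs Dube: Yilmaz is ranked higher on 3+2+4+2 = 11 ballots, Dube on 6. Yilmaz wins 11–6.
Yilmaz vs Weber: Yilmaz wins 11–6.
Yilmaz–Novak: Yilmaz 9–8.
Yilmaz–Larsen: Yilmaz 11–6.
Okafor vs Dube: 2+4+2 = 8 for Okafor, 9 for Dube — Dube by 9–8.
Okafor vs Weber: 4 to 13, Weber.
Okafor vs Novak: 4+2 = 6 for Okafor, 11 for Novak — Novak by 11–6.
Okafor–Larsen: Okafor 12–5.
Dube vs Weber: Dube preferred on 2+2+4 = 8 ballots; Weber wins 9–8.
Dube vs Novak: Dube is ranked higher on 4+4 = 8 ballots, Novak on 9. Novak wins 9–8.
Dube vs Larsen: Dube wins 10–7.
Weber vs Novak: Weber is ranked higher on 3+4 = 7 ballots, Novak on 10. Novak wins 10–7.
Weber vs Larsen: Weber preferred on 2+3+4+4 = 13 ballots; Weber wins 13–4.
Novak vs Larsen: Novak is ranked higher on 2+3+2+4+4 = 15 ballots, Larsen on 2. Novak wins 15–2.
Larsen is beaten in every head-to-head and is the Condorcet loser.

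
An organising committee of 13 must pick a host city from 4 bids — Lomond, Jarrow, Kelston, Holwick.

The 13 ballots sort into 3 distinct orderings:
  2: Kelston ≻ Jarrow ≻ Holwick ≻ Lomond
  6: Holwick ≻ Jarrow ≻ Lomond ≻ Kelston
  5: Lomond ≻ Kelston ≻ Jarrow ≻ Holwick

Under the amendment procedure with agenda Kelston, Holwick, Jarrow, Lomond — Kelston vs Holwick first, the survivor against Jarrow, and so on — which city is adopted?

Lomond

Round 1: Kelston vs Holwick — 7–6, Kelston advances.
Round 2: Kelston vs Jarrow — 7–6, Kelston advances.
Round 3: Kelston vs Lomond — 2–11, Lomond advances.
The agenda winner is Lomond.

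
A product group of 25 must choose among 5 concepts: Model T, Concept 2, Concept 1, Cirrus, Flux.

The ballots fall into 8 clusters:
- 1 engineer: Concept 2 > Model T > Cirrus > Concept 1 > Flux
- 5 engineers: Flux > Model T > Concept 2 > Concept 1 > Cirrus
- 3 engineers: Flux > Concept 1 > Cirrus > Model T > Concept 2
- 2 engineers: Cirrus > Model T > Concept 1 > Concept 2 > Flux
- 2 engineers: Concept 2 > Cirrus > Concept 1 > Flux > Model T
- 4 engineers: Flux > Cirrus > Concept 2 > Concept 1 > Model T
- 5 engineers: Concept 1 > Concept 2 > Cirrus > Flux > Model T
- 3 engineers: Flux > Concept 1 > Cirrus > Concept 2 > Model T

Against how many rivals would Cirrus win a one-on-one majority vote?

1

Cirrus against each rival (25 engineers):
Cirrus vs Model T: Cirrus is ranked higher on 3+2+2+4+5+3 = 19 ballots, Model T on 6. Cirrus wins 19–6.
Cirrus–Concept 2: Concept 2 13–12.
Cirrus vs Concept 1: Concept 1, 16–9.
Cirrus vs Flux: Flux, 15–10.
Cirrus beats Model T; loses to Concept 2, Concept 1, Flux — 1 pairwise win.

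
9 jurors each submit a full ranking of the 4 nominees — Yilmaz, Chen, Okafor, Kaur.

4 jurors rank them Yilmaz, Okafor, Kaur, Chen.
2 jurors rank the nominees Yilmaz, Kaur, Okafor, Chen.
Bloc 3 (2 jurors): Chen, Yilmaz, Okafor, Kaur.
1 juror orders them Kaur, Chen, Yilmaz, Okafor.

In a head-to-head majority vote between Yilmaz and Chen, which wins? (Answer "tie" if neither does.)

Yilmaz

Ballots ranking Yilmaz above Chen: 4 + 2 = 6.
Ballots ranking Chen above Yilmaz: 9 − 6 = 3.
Yilmaz wins the head-to-head 6–3.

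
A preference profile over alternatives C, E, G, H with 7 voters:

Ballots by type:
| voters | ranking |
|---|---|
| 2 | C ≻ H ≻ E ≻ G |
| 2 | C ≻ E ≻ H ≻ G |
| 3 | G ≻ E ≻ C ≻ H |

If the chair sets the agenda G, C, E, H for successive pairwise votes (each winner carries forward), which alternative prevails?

C

Round 1: G vs C — 3–4, C advances.
Round 2: C vs E — 4–3, C advances.
Round 3: C vs H — 7–0, C advances.
The agenda winner is C.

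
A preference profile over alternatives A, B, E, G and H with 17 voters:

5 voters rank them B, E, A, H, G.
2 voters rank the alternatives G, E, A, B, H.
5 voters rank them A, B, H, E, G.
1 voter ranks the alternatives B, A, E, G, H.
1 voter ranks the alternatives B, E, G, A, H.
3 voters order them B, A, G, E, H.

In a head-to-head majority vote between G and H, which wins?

H

Ballots ranking G above H: 2 + 1 + 1 + 3 = 7.
Ballots ranking H above G: 17 − 7 = 10.
H wins the head-to-head 10–7.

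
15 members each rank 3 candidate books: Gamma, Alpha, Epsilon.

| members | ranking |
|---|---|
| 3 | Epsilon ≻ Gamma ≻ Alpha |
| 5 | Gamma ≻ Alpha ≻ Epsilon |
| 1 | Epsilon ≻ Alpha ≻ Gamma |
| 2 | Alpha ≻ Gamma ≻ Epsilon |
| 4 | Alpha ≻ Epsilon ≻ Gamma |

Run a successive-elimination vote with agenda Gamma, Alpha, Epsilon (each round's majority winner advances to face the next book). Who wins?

Epsilon

Round 1: Gamma vs Alpha — 8–7, Gamma advances.
Round 2: Gamma vs Epsilon — 7–8, Epsilon advances.
Epsilon survives the agenda.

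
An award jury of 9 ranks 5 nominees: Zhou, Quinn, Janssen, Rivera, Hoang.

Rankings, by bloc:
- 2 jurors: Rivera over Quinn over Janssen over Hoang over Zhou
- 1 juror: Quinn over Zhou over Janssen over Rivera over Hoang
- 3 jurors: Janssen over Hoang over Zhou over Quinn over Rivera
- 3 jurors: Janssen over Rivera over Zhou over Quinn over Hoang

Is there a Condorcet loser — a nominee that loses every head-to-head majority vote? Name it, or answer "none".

Head-to-head results (9 jurors):
Zhou vs Quinn: Zhou wins 6–3.
Zhou–Janssen: Janssen 8–1.
Zhou vs Rivera: 1+3 = 4 for Zhou, 5 for Rivera — Rivera by 5–4.
Zhou vs Hoang: Hoang, 5–4.
Quinn vs Janssen: 2+1 = 3 for Quinn, 6 for Janssen — Janssen by 6–3.
Quinn vs Rivera: Quinn preferred on 1+3 = 4 ballots; Rivera wins 5–4.
Quinn vs Hoang: Quinn, 6–3.
Janssen–Rivera: Janssen 7–2.
Janssen vs Hoang: Janssen is ranked higher on 2+1+3+3 = 9 ballots, Hoang on 0. Janssen wins 9–0.
Rivera–Hoang: Rivera 6–3.
Every nominee wins at least one matchup (Zhou beats Quinn; Quinn beats Hoang; Janssen beats Zhou; Rivera beats Zhou; Hoang beats Zhou), so there is no Condorcet loser.

none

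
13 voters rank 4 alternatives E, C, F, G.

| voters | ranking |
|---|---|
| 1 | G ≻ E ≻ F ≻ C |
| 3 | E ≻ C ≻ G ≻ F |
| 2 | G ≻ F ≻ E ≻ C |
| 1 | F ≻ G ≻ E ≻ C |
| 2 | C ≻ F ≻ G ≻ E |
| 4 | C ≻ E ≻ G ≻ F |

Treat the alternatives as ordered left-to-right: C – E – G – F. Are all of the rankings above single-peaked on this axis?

no

Axis positions: C=1, E=2, G=3, F=4.
Cluster 1 (peak G at position 3): ranking walks positions 3-2-4-1, expanding outward from the peak — single-peaked.
Cluster 2 (peak E at position 2): ranking walks positions 2-1-3-4, expanding outward from the peak — single-peaked.
Cluster 3 (peak G at position 3): ranking walks positions 3-4-2-1, expanding outward from the peak — single-peaked.
Cluster 4 (peak F at position 4): ranking walks positions 4-3-2-1, expanding outward from the peak — single-peaked.
Cluster 5: ranking walks positions 1-4-3-2; F is ranked above E even though E lies between F and the peak C on the axis — preferences dip and rise again. Not single-peaked.
Cluster 6 (peak C at position 1): ranking walks positions 1-2-3-4, expanding outward from the peak — single-peaked.
Cluster 5 violates single-peakedness, so the profile is not single-peaked on this axis.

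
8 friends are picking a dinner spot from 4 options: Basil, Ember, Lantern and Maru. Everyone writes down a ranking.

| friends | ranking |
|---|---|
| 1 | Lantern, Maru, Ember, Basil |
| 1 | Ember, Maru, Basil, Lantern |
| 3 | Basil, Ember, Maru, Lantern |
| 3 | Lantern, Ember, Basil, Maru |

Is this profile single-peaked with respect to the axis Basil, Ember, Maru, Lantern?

Axis positions: Basil=1, Ember=2, Maru=3, Lantern=4.
Type 1 (peak Lantern at position 4): ranking walks positions 4-3-2-1, expanding outward from the peak — single-peaked.
Type 2 (peak Ember at position 2): ranking walks positions 2-3-1-4, expanding outward from the peak — single-peaked.
Type 3 (peak Basil at position 1): ranking walks positions 1-2-3-4, expanding outward from the peak — single-peaked.
Type 4: ranking walks positions 4-2-1-3; Ember is ranked above Maru even though Maru lies between Ember and the peak Lantern on the axis — preferences dip and rise again. Not single-peaked.
Type 4 violates single-peakedness, so the profile is not single-peaked on this axis.

no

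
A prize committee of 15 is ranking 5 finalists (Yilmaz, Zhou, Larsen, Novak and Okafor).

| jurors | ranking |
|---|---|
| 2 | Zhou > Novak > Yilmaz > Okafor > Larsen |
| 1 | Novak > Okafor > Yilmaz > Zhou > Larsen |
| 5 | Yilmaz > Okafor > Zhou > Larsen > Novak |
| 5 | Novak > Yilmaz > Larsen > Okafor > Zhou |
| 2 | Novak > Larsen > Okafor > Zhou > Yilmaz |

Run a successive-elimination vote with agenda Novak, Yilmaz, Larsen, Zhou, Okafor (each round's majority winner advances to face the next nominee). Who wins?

Round 1: Novak vs Yilmaz — 10–5, Novak advances.
Round 2: Novak vs Larsen — 10–5, Novak advances.
Round 3: Novak vs Zhou — 8–7, Novak advances.
Round 4: Novak vs Okafor — 10–5, Novak advances.
The agenda winner is Novak.

Novak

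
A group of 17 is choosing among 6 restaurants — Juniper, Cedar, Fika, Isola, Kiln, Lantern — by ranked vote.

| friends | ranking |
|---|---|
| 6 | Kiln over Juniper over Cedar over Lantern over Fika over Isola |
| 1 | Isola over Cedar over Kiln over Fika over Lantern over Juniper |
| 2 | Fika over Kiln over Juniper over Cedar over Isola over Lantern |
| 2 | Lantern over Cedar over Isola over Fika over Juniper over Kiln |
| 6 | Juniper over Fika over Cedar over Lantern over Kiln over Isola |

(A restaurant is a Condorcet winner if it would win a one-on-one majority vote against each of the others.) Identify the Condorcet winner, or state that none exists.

none

Pairwise majorities:
Juniper–Cedar: Juniper 14–3.
Juniper vs Fika: Juniper wins 12–5.
Juniper vs Isola: Juniper wins 14–3.
Juniper vs Kiln: Kiln wins 9–8.
Juniper–Lantern: Juniper 14–3.
Cedar vs Fika: Cedar is ranked higher on 6+1+2 = 9 ballots, Fika on 8. Cedar wins 9–8.
Cedar–Isola: Cedar 16–1.
Cedar–Kiln: Cedar 9–8.
Cedar–Lantern: Cedar 15–2.
Fika vs Isola: 14 to 3, Fika.
Fika vs Kiln: Fika, 10–7.
Fika–Lantern: Fika 9–8.
Isola vs Kiln: Isola preferred on 1+2 = 3 ballots; Kiln wins 14–3.
Isola vs Lantern: Isola is ranked higher on 1+2 = 3 ballots, Lantern on 14. Lantern wins 14–3.
Kiln vs Lantern: 6+1+2 = 9 for Kiln, 8 for Lantern — Kiln by 9–8.
Each restaurant drops at least one matchup (Juniper loses to Kiln; Cedar loses to Juniper; Fika loses to Juniper; Isola loses to Juniper; Kiln loses to Cedar; Lantern loses to Juniper); the cycle Juniper → Cedar → Kiln → Juniper rules out a Condorcet winner.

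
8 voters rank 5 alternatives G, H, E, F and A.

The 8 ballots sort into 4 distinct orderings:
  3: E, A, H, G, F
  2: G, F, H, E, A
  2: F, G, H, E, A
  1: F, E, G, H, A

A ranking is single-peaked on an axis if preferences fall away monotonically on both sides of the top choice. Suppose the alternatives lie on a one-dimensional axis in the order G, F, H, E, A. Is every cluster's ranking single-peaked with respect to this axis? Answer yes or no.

no

Axis positions: G=1, F=2, H=3, E=4, A=5.
Cluster 1: ranking walks positions 4-5-3-1-2; G is ranked above F even though F lies between G and the peak E on the axis — preferences dip and rise again. Not single-peaked.
Cluster 2 (peak G at position 1): ranking walks positions 1-2-3-4-5, expanding outward from the peak — single-peaked.
Cluster 3 (peak F at position 2): ranking walks positions 2-1-3-4-5, expanding outward from the peak — single-peaked.
Cluster 4: ranking walks positions 2-4-1-3-5; E is ranked above H even though H lies between E and the peak F on the axis — preferences dip and rise again. Not single-peaked.
Cluster 1 violates single-peakedness, so the profile is not single-peaked on this axis.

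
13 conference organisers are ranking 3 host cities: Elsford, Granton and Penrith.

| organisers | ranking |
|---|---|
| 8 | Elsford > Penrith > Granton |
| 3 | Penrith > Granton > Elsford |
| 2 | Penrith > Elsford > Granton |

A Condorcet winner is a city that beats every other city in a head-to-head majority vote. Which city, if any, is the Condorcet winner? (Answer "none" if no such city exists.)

Head-to-head results (13 organisers):
Elsford vs Granton: Elsford preferred on 8+2 = 10 ballots; Elsford wins 10–3.
Elsford vs Penrith: Elsford preferred on 8 ballots; Elsford wins 8–5.
Granton vs Penrith: Granton preferred on 0 ballots; Penrith wins 13–0.
Elsford defeats every rival head-to-head and is the Condorcet winner.

Elsford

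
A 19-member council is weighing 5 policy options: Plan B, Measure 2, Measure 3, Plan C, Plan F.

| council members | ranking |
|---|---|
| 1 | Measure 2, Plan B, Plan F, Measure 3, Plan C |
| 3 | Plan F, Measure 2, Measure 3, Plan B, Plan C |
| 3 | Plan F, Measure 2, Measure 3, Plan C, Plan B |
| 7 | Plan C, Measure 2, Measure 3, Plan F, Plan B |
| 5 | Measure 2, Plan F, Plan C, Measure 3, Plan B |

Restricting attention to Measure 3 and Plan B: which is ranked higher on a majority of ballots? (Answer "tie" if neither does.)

Measure 3

Ballots ranking Measure 3 above Plan B: 3 + 3 + 7 + 5 = 18.
Ballots ranking Plan B above Measure 3: 19 − 18 = 1.
Measure 3 wins the head-to-head 18–1.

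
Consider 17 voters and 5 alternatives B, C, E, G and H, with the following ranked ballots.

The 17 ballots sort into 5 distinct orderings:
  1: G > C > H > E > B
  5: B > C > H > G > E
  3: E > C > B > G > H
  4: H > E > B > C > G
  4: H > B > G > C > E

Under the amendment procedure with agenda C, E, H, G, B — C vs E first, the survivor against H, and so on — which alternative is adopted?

B

Round 1: C vs E — 10–7, C advances.
Round 2: C vs H — 9–8, C advances.
Round 3: C vs G — 12–5, C advances.
Round 4: C vs B — 4–13, B advances.
The agenda winner is B.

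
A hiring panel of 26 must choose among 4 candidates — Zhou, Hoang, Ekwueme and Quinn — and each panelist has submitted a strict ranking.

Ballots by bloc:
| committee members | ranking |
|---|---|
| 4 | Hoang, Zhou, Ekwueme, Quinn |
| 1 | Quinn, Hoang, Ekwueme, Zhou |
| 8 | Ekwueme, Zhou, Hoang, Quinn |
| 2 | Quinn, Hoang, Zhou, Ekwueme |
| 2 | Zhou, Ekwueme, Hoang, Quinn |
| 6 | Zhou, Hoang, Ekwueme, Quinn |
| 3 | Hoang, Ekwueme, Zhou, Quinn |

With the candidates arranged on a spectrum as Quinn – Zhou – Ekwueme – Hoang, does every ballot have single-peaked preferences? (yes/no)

no

Axis positions: Quinn=1, Zhou=2, Ekwueme=3, Hoang=4.
Bloc 1: ranking walks positions 4-2-3-1; Zhou is ranked above Ekwueme even though Ekwueme lies between Zhou and the peak Hoang on the axis — preferences dip and rise again. Not single-peaked.
Bloc 2: ranking walks positions 1-4-3-2; Hoang is ranked above Zhou even though Zhou lies between Hoang and the peak Quinn on the axis — preferences dip and rise again. Not single-peaked.
Bloc 3 (peak Ekwueme at position 3): ranking walks positions 3-2-4-1, expanding outward from the peak — single-peaked.
Bloc 4: ranking walks positions 1-4-2-3; Hoang is ranked above Zhou even though Zhou lies between Hoang and the peak Quinn on the axis — preferences dip and rise again. Not single-peaked.
Bloc 5 (peak Zhou at position 2): ranking walks positions 2-3-4-1, expanding outward from the peak — single-peaked.
Bloc 6: ranking walks positions 2-4-3-1; Hoang is ranked above Ekwueme even though Ekwueme lies between Hoang and the peak Zhou on the axis — preferences dip and rise again. Not single-peaked.
Bloc 7 (peak Hoang at position 4): ranking walks positions 4-3-2-1, expanding outward from the peak — single-peaked.
Bloc 1 violates single-peakedness, so the profile is not single-peaked on this axis.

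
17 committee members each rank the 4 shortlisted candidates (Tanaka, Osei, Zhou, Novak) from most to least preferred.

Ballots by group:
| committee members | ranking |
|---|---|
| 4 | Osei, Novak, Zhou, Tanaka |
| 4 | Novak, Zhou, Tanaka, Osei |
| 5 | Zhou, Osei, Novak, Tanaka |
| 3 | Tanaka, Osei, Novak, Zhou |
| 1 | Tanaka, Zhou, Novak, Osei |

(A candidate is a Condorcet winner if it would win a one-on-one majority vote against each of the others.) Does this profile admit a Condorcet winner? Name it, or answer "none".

Check each pair by majority over 17 ballots:
Tanaka–Osei: Osei 9–8.
Tanaka–Zhou: Zhou 13–4.
Tanaka–Novak: Novak 13–4.
Osei–Zhou: Zhou 10–7.
Osei vs Novak: Osei, 12–5.
Zhou vs Novak: Novak, 11–6.
No candidate is unbeaten: Tanaka loses to Osei; Osei loses to Zhou; Zhou loses to Novak; Novak loses to Osei. In particular Osei beats Novak beats Zhou beats Osei is a majority cycle — no Condorcet winner exists.

none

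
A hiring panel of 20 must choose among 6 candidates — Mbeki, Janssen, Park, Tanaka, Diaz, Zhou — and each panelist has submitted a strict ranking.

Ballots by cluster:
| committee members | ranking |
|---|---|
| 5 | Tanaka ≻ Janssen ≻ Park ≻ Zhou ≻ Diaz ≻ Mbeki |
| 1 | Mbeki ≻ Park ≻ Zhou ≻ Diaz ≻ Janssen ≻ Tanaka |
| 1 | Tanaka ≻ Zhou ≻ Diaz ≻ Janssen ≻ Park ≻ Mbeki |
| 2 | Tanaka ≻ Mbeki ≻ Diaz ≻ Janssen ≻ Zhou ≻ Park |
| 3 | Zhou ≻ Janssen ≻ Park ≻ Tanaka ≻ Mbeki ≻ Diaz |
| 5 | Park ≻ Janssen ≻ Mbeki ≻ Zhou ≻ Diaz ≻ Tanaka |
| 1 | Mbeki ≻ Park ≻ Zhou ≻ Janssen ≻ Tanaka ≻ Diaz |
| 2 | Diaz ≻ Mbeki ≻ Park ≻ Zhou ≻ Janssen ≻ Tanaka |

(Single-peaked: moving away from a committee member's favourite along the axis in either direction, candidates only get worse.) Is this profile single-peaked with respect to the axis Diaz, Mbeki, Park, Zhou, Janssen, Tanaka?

Axis positions: Diaz=1, Mbeki=2, Park=3, Zhou=4, Janssen=5, Tanaka=6.
Cluster 1: ranking walks positions 6-5-3-4-1-2; Park is ranked above Zhou even though Zhou lies between Park and the peak Tanaka on the axis — preferences dip and rise again. Not single-peaked.
Cluster 2 (peak Mbeki at position 2): ranking walks positions 2-3-4-1-5-6, expanding outward from the peak — single-peaked.
Cluster 3: ranking walks positions 6-4-1-5-3-2; Zhou is ranked above Janssen even though Janssen lies between Zhou and the peak Tanaka on the axis — preferences dip and rise again. Not single-peaked.
Cluster 4: ranking walks positions 6-2-1-5-4-3; Mbeki is ranked above Janssen even though Janssen lies between Mbeki and the peak Tanaka on the axis — preferences dip and rise again. Not single-peaked.
Cluster 5 (peak Zhou at position 4): ranking walks positions 4-5-3-6-2-1, expanding outward from the peak — single-peaked.
Cluster 6: ranking walks positions 3-5-2-4-1-6; Janssen is ranked above Zhou even though Zhou lies between Janssen and the peak Park on the axis — preferences dip and rise again. Not single-peaked.
Cluster 7 (peak Mbeki at position 2): ranking walks positions 2-3-4-5-6-1, expanding outward from the peak — single-peaked.
Cluster 8 (peak Diaz at position 1): ranking walks positions 1-2-3-4-5-6, expanding outward from the peak — single-peaked.
Cluster 1 violates single-peakedness, so the profile is not single-peaked on this axis.

no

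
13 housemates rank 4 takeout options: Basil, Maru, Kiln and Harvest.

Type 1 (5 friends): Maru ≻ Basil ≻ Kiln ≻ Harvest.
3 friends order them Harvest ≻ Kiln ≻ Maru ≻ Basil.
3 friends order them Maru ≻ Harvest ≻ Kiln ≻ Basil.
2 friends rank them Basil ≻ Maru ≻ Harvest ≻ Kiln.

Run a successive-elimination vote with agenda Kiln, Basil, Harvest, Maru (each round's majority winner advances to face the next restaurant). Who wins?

Maru

Round 1: Kiln vs Basil — 6–7, Basil advances.
Round 2: Basil vs Harvest — 7–6, Basil advances.
Round 3: Basil vs Maru — 2–11, Maru advances.
The agenda winner is Maru.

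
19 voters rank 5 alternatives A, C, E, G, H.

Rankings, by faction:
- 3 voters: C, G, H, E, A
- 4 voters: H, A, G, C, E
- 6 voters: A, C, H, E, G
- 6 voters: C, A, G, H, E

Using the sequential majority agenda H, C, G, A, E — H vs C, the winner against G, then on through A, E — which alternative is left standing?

A

Round 1: H vs C — 4–15, C advances.
Round 2: C vs G — 15–4, C advances.
Round 3: C vs A — 9–10, A advances.
Round 4: A vs E — 16–3, A advances.
The agenda winner is A.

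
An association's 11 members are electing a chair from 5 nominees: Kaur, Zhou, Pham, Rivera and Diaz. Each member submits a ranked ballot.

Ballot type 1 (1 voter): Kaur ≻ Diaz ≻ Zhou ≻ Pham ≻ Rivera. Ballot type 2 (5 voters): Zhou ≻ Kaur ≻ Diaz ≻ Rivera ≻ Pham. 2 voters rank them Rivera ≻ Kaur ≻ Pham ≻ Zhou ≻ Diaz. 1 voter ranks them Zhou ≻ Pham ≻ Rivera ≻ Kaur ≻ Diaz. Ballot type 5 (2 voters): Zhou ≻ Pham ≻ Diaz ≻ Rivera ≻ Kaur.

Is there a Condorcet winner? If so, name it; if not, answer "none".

Pairwise majorities:
Kaur vs Zhou: 3 to 8, Zhou.
Kaur vs Pham: 8 to 3, Kaur.
Kaur vs Rivera: Kaur is ranked higher on 1+5 = 6 ballots, Rivera on 5. Kaur wins 6–5.
Kaur vs Diaz: 1+5+2+1 = 9 for Kaur, 2 for Diaz — Kaur by 9–2.
Zhou vs Pham: 9 to 2, Zhou.
Zhou vs Rivera: 9 to 2, Zhou.
Zhou vs Diaz: Zhou preferred on 5+2+1+2 = 10 ballots; Zhou wins 10–1.
Pham vs Rivera: 4 to 7, Rivera.
Pham vs Diaz: 5 to 6, Diaz.
Rivera vs Diaz: Rivera is ranked higher on 2+1 = 3 ballots, Diaz on 8. Diaz wins 8–3.
Only Zhou has no losses; Zhou is the Condorcet winner.

Zhou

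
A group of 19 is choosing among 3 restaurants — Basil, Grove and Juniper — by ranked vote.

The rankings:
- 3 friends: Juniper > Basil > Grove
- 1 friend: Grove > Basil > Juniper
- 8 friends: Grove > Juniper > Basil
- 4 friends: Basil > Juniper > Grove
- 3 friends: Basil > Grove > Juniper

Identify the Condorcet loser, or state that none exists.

Pairwise majorities:
Basil vs Grove: 3+4+3 = 10 for Basil, 9 for Grove — Basil by 10–9.
Basil vs Juniper: Juniper, 11–8.
Grove–Juniper: Grove 12–7.
No restaurant is winless: Basil beats Grove; Grove beats Juniper; Juniper beats Basil. There is no Condorcet loser.

none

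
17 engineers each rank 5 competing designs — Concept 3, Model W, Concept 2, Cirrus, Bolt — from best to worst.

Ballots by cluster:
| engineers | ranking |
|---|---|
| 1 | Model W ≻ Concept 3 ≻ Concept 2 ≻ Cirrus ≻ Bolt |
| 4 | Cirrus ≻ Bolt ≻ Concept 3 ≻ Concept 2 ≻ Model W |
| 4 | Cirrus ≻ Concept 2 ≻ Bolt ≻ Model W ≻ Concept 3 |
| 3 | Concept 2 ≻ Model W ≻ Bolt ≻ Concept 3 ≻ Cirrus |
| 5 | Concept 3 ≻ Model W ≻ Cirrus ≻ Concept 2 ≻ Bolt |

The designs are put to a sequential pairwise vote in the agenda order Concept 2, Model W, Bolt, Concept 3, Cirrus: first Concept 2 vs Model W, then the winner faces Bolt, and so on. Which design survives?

Concept 3

Round 1: Concept 2 vs Model W — 11–6, Concept 2 advances.
Round 2: Concept 2 vs Bolt — 13–4, Concept 2 advances.
Round 3: Concept 2 vs Concept 3 — 7–10, Concept 3 advances.
Round 4: Concept 3 vs Cirrus — 9–8, Concept 3 advances.
The agenda winner is Concept 3.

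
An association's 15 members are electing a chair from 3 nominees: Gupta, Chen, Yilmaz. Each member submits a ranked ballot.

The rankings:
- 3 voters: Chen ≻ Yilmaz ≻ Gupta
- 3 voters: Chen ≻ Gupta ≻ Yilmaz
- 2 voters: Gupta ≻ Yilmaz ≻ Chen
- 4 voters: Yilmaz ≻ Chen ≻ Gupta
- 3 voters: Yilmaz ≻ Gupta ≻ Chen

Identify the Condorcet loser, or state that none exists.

Gupta

Head-to-head results (15 voters):
Gupta vs Chen: 5 to 10, Chen.
Gupta vs Yilmaz: Gupta is ranked higher on 3+2 = 5 ballots, Yilmaz on 10. Yilmaz wins 10–5.
Chen vs Yilmaz: 6 to 9, Yilmaz.
Gupta loses to every other candidate — it is the Condorcet loser.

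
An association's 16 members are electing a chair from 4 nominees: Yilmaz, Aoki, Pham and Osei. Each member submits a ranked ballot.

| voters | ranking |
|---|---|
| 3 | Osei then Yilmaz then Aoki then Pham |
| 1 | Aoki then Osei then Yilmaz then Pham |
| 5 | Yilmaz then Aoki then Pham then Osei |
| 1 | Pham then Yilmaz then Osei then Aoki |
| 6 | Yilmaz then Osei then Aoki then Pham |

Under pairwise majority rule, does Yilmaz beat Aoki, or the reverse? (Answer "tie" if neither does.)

Ballots ranking Yilmaz above Aoki: 3 + 5 + 1 + 6 = 15.
Ballots ranking Aoki above Yilmaz: 16 − 15 = 1.
Yilmaz wins the head-to-head 15–1.

Yilmaz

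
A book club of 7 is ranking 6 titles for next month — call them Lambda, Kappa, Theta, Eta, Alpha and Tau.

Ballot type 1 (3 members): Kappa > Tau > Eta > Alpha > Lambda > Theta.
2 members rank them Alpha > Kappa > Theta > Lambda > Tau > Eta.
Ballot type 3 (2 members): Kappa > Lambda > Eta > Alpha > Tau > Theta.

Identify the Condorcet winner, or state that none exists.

Kappa

Pairwise majorities:
Lambda vs Kappa: 0 for Lambda, 7 for Kappa — Kappa by 7–0.
Lambda vs Theta: Lambda is ranked higher on 3+2 = 5 ballots, Theta on 2. Lambda wins 5–2.
Lambda vs Eta: Lambda preferred on 2+2 = 4 ballots; Lambda wins 4–3.
Lambda vs Alpha: Lambda preferred on 2 ballots; Alpha wins 5–2.
Lambda vs Tau: 4 to 3, Lambda.
Kappa vs Theta: 7 to 0, Kappa.
Kappa vs Eta: Kappa preferred on 3+2+2 = 7 ballots; Kappa wins 7–0.
Kappa vs Alpha: Kappa preferred on 3+2 = 5 ballots; Kappa wins 5–2.
Kappa vs Tau: Kappa is ranked higher on 3+2+2 = 7 ballots, Tau on 0. Kappa wins 7–0.
Theta vs Eta: 2 to 5, Eta.
Theta vs Alpha: Theta preferred on 0 ballots; Alpha wins 7–0.
Theta vs Tau: 2 for Theta, 5 for Tau — Tau by 5–2.
Eta vs Alpha: Eta is ranked higher on 3+2 = 5 ballots, Alpha on 2. Eta wins 5–2.
Eta vs Tau: 2 to 5, Tau.
Alpha vs Tau: Alpha preferred on 2+2 = 4 ballots; Alpha wins 4–3.
Kappa defeats every rival head-to-head and is the Condorcet winner.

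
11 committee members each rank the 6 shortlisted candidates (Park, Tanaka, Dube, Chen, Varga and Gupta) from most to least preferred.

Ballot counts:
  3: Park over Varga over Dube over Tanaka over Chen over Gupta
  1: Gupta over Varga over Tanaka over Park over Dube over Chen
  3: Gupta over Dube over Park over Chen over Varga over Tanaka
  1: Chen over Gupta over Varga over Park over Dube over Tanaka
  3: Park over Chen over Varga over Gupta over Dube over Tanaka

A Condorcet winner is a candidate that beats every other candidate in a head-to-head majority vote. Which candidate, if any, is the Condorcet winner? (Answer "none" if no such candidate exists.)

Park

Pairwise majorities:
Park vs Tanaka: 10 to 1, Park.
Park vs Dube: 8 to 3, Park.
Park vs Chen: Park is ranked higher on 3+1+3+3 = 10 ballots, Chen on 1. Park wins 10–1.
Park vs Varga: 3+3+3 = 9 for Park, 2 for Varga — Park by 9–2.
Park vs Gupta: 6 to 5, Park.
Tanaka vs Dube: Tanaka preferred on 1 ballot; Dube wins 10–1.
Tanaka vs Chen: 3+1 = 4 for Tanaka, 7 for Chen — Chen by 7–4.
Tanaka vs Varga: Tanaka is ranked higher on 0 ballots, Varga on 11. Varga wins 11–0.
Tanaka vs Gupta: Tanaka is ranked higher on 3 ballots, Gupta on 8. Gupta wins 8–3.
Dube vs Chen: Dube preferred on 3+1+3 = 7 ballots; Dube wins 7–4.
Dube vs Varga: 3 for Dube, 8 for Varga — Varga by 8–3.
Dube vs Gupta: 3 for Dube, 8 for Gupta — Gupta by 8–3.
Chen vs Varga: 7 to 4, Chen.
Chen vs Gupta: Chen preferred on 3+1+3 = 7 ballots; Chen wins 7–4.
Varga vs Gupta: Varga is ranked higher on 3+3 = 6 ballots, Gupta on 5. Varga wins 6–5.
Park wins every pairwise contest, so Park is the Condorcet winner.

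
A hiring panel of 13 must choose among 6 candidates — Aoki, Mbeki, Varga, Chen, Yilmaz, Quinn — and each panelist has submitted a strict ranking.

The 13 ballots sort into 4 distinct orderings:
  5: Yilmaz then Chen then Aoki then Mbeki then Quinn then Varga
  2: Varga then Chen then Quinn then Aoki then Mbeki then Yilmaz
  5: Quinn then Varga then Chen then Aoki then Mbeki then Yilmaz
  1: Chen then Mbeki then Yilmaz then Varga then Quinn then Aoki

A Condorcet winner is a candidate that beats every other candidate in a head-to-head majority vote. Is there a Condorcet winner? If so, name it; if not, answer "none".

none

Pairwise majorities:
Aoki vs Mbeki: Aoki is ranked higher on 5+2+5 = 12 ballots, Mbeki on 1. Aoki wins 12–1.
Aoki vs Varga: Varga, 8–5.
Aoki vs Chen: Aoki preferred on 0 ballots; Chen wins 13–0.
Aoki vs Yilmaz: 7 to 6, Aoki.
Aoki vs Quinn: Aoki is ranked higher on 5 ballots, Quinn on 8. Quinn wins 8–5.
Mbeki–Varga: Varga 7–6.
Mbeki–Chen: Chen 13–0.
Mbeki vs Yilmaz: Mbeki, 8–5.
Mbeki vs Quinn: Quinn, 7–6.
Varga vs Chen: 2+5 = 7 for Varga, 6 for Chen — Varga by 7–6.
Varga vs Yilmaz: Varga, 7–6.
Varga vs Quinn: 2+1 = 3 for Varga, 10 for Quinn — Quinn by 10–3.
Chen vs Yilmaz: 2+5+1 = 8 for Chen, 5 for Yilmaz — Chen by 8–5.
Chen vs Quinn: Chen is ranked higher on 5+2+1 = 8 ballots, Quinn on 5. Chen wins 8–5.
Yilmaz–Quinn: Quinn 7–6.
No candidate is unbeaten: Aoki loses to Varga; Mbeki loses to Aoki; Varga loses to Quinn; Chen loses to Varga; Yilmaz loses to Aoki; Quinn loses to Chen. In particular Varga → Chen → Quinn → Varga is a majority cycle — no Condorcet winner exists.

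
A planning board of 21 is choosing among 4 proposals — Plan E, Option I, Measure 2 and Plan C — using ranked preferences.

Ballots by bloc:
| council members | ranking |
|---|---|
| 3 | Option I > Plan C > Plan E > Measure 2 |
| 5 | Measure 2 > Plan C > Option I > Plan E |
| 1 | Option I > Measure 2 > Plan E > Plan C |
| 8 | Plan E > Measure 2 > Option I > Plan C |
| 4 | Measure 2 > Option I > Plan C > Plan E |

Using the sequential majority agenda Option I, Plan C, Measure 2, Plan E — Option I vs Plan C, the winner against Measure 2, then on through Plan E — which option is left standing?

Round 1: Option I vs Plan C — 16–5, Option I advances.
Round 2: Option I vs Measure 2 — 4–17, Measure 2 advances.
Round 3: Measure 2 vs Plan E — 10–11, Plan E advances.
Plan E survives the agenda.

Plan E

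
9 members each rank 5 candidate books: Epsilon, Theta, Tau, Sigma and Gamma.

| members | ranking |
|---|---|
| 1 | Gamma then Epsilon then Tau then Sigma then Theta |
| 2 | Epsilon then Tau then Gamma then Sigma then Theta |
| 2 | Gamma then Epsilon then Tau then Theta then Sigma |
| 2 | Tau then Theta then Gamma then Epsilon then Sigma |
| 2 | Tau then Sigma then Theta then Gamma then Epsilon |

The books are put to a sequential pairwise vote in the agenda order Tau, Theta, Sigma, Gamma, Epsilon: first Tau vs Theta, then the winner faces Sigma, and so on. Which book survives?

Epsilon

Round 1: Tau vs Theta — 9–0, Tau advances.
Round 2: Tau vs Sigma — 9–0, Tau advances.
Round 3: Tau vs Gamma — 6–3, Tau advances.
Round 4: Tau vs Epsilon — 4–5, Epsilon advances.
The agenda winner is Epsilon.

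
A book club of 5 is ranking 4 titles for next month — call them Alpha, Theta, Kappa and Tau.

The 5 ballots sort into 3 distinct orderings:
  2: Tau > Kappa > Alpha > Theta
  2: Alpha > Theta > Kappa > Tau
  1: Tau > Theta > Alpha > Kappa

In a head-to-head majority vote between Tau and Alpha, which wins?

Ballots ranking Tau above Alpha: 2 + 1 = 3.
Ballots ranking Alpha above Tau: 5 − 3 = 2.
Tau wins the head-to-head 3–2.

Tau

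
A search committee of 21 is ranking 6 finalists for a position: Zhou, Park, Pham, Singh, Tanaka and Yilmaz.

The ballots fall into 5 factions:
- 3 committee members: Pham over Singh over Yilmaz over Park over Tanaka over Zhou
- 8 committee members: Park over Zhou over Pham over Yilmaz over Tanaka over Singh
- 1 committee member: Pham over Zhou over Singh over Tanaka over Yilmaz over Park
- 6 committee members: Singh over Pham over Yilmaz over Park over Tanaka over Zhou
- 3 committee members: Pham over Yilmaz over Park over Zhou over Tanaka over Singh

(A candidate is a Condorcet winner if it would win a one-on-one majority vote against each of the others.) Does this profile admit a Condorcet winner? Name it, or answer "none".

Pham

Head-to-head results (21 committee members):
Zhou vs Park: Park, 20–1.
Zhou vs Pham: 8 to 13, Pham.
Zhou vs Singh: Zhou, 12–9.
Zhou vs Tanaka: 12 to 9, Zhou.
Zhou–Yilmaz: Yilmaz 12–9.
Park vs Pham: Park is ranked higher on 8 ballots, Pham on 13. Pham wins 13–8.
Park–Singh: Park 11–10.
Park vs Tanaka: Park, 20–1.
Park vs Yilmaz: 8 for Park, 13 for Yilmaz — Yilmaz by 13–8.
Pham vs Singh: Pham wins 15–6.
Pham–Tanaka: Pham 21–0.
Pham vs Yilmaz: Pham, 21–0.
Singh vs Tanaka: Singh is ranked higher on 3+1+6 = 10 ballots, Tanaka on 11. Tanaka wins 11–10.
Singh–Yilmaz: Yilmaz 11–10.
Tanaka–Yilmaz: Yilmaz 20–1.
Pham beats each of Zhou, Park, Singh, Tanaka, Yilmaz — Pham is the Condorcet winner.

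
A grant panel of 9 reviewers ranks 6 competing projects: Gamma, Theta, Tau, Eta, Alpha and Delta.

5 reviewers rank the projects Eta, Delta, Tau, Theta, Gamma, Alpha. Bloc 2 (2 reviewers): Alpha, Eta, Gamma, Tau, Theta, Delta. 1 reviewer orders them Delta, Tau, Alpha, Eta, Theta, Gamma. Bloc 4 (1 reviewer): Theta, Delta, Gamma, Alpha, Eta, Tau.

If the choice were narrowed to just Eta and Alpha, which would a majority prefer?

Ballots ranking Eta above Alpha: 5.
Ballots ranking Alpha above Eta: 9 − 5 = 4.
Eta wins the head-to-head 5–4.

Eta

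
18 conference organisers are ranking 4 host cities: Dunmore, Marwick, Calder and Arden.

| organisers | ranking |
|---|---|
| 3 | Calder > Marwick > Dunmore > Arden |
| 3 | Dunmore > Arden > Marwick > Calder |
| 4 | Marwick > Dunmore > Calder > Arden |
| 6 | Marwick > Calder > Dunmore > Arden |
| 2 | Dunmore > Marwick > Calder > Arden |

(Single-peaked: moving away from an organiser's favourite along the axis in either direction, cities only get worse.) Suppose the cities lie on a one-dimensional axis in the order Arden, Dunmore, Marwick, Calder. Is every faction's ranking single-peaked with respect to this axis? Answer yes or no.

Axis positions: Arden=1, Dunmore=2, Marwick=3, Calder=4.
Faction 1 (peak Calder at position 4): ranking walks positions 4-3-2-1, expanding outward from the peak — single-peaked.
Faction 2 (peak Dunmore at position 2): ranking walks positions 2-1-3-4, expanding outward from the peak — single-peaked.
Faction 3 (peak Marwick at position 3): ranking walks positions 3-2-4-1, expanding outward from the peak — single-peaked.
Faction 4 (peak Marwick at position 3): ranking walks positions 3-4-2-1, expanding outward from the peak — single-peaked.
Faction 5 (peak Dunmore at position 2): ranking walks positions 2-3-4-1, expanding outward from the peak — single-peaked.
Every ranking is single-peaked on this axis.

yes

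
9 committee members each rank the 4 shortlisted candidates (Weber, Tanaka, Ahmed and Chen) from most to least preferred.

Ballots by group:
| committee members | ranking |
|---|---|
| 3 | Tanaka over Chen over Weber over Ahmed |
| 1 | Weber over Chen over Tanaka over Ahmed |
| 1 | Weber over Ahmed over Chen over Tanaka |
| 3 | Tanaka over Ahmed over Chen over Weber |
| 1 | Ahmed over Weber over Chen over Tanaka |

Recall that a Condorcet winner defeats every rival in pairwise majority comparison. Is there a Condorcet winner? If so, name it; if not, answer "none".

Tanaka

Check each pair by majority over 9 ballots:
Weber vs Tanaka: Tanaka, 6–3.
Weber vs Ahmed: 5 to 4, Weber.
Weber vs Chen: Chen, 6–3.
Tanaka vs Ahmed: 3+1+3 = 7 for Tanaka, 2 for Ahmed — Tanaka by 7–2.
Tanaka vs Chen: Tanaka wins 6–3.
Ahmed vs Chen: Ahmed preferred on 1+3+1 = 5 ballots; Ahmed wins 5–4.
Tanaka wins every pairwise contest, so Tanaka is the Condorcet winner.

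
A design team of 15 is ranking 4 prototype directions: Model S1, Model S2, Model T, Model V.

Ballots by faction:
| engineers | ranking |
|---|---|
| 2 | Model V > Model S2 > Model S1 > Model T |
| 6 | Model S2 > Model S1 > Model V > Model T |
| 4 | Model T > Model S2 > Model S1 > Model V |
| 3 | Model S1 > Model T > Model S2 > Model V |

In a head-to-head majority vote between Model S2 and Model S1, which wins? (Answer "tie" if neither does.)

Ballots ranking Model S2 above Model S1: 2 + 6 + 4 = 12.
Ballots ranking Model S1 above Model S2: 15 − 12 = 3.
Model S2 wins the head-to-head 12–3.

Model S2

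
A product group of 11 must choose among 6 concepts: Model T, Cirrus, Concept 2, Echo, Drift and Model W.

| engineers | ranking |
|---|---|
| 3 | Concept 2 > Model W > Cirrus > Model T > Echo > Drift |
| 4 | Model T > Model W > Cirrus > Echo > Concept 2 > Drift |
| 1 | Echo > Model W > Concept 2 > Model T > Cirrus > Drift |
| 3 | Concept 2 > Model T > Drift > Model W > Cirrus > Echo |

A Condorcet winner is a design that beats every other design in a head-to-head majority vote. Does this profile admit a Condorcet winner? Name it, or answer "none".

Concept 2

Check each pair by majority over 11 ballots:
Model T vs Cirrus: 8 to 3, Model T.
Model T vs Concept 2: Concept 2 wins 7–4.
Model T–Echo: Model T 10–1.
Model T–Drift: Model T 11–0.
Model T vs Model W: Model T, 7–4.
Cirrus vs Concept 2: 4 to 7, Concept 2.
Cirrus vs Echo: 3+4+3 = 10 for Cirrus, 1 for Echo — Cirrus by 10–1.
Cirrus vs Drift: Cirrus preferred on 3+4+1 = 8 ballots; Cirrus wins 8–3.
Cirrus vs Model W: Model W, 11–0.
Concept 2 vs Echo: Concept 2 preferred on 3+3 = 6 ballots; Concept 2 wins 6–5.
Concept 2 vs Drift: Concept 2 wins 11–0.
Concept 2 vs Model W: Concept 2, 6–5.
Echo–Drift: Echo 8–3.
Echo vs Model W: 1 to 10, Model W.
Drift vs Model W: Drift preferred on 3 ballots; Model W wins 8–3.
Only Concept 2 has no losses; Concept 2 is the Condorcet winner.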